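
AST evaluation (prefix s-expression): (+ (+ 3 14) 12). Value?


Evaluate inner: (+ 3 14) = 17
Evaluate root: (+ 17 12) = 29
Result: 29


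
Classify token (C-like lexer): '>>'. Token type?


Pattern: operator symbol
Type: OPERATOR


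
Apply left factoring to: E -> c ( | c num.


Common prefix: 'c'
Factored: E -> c E', E' -> ( | num


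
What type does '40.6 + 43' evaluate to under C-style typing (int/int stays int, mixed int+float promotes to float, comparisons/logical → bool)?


Operand types: float + int
Rule: mixed int/float promotes to float; int/int stays int
Result type: float


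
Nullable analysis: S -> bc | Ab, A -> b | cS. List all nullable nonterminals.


A nonterminal is nullable iff some alternative derives ε (directly, or every symbol in it is nullable)
Nullable: {}


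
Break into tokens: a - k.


Scan left to right, longest-match per lexeme
Tokens: ID(a), OP(-), ID(k)


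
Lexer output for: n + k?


Scan left to right, longest-match per lexeme
Tokens: ID(n), OP(+), ID(k)


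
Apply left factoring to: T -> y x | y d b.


Common prefix: 'y'
Factored: T -> y T', T' -> x | d b


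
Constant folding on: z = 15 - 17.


15 - 17 = -2 at compile time
Optimized: z = -2


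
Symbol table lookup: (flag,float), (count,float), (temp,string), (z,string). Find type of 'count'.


Lookup 'count' → type float


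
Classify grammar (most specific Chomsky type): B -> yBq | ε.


Single nonterminal LHS, but y^n q^n is not regular
Classification: Type 2 (Context-Free)


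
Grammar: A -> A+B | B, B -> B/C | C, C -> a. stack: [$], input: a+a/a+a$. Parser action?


no handle on stack; shift 'a'
Action: shift


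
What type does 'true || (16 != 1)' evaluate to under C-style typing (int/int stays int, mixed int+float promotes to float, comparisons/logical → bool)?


Operand types: bool || bool
Rule: logical operators take bool operands and yield bool
Result type: bool


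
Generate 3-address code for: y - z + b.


Break into single-operator statements:
t1 = y - z
t2 = t1 + b


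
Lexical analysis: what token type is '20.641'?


Pattern: digits with a decimal point
Type: FLOAT_LITERAL


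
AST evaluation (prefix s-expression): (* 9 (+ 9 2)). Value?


Evaluate inner: (+ 9 2) = 11
Evaluate root: (* 9 11) = 99
Result: 99


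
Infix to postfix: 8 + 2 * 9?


* has higher precedence, evaluate 2*9 first
Postfix: 8 2 9 * +


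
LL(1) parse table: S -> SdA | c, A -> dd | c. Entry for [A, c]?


For [A, c]: 'c' ∈ FIRST(c)
Entry: A -> c


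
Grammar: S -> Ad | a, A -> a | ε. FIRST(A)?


Per alternative of A: FIRST(a) = {a}; FIRST(ε) = {ε}
FIRST(A) = {a, ε}


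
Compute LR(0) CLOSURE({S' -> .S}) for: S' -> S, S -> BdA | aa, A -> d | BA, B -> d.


Start: S' -> .S
For each item with dot before a nonterminal B, add B -> .γ for every B-production
Closure: [S' -> .S, S -> .BdA, S -> .aa, B -> .d]


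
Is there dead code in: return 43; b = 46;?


statement follows a return and is unreachable
Dead: 'b = 46'


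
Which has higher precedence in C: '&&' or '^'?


'^' is bitwise XOR (level 4); '&&' is logical AND (level 2)
Higher level binds tighter
'^' has higher precedence than '&&'


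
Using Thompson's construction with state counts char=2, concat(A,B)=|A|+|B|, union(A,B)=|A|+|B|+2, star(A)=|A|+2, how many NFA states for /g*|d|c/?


Syntax tree has 3 char leaf(s), 2 union(s), 1 star(s)
chars contribute 3×2 = 6; each union adds +2; each star adds +2
Total: 6 + 4 + 2 = 12 states


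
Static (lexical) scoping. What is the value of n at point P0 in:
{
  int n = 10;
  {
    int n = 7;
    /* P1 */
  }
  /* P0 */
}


n declared in the same block as P0
n = 10


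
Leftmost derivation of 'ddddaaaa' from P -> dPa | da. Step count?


Derivation: P => dPa => ddPaa => dddPaaa => ddddaaaa
Steps: 4


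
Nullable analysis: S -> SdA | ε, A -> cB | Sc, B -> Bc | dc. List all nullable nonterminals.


A nonterminal is nullable iff some alternative derives ε (directly, or every symbol in it is nullable)
Nullable: {S}


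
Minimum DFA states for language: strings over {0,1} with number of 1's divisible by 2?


Track (count of 1) mod 2: states 0..1, accept at 0
Minimal DFA: 2 states


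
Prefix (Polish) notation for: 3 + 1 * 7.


'*' binds tighter: tree is (+ 3 (* 1 7))
Prefix: + 3 * 1 7


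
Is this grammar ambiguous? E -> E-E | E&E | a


'a-a&a' has two parse trees (no precedence encoded between - and &)
Ambiguous


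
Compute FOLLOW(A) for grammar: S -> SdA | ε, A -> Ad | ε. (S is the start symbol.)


$ ∈ FOLLOW(S). For each A -> αBβ: add FIRST(β)\{ε} to FOLLOW(B); if β nullable, add FOLLOW(A).
FOLLOW(A) = {$, d}


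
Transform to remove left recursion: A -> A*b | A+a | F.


Left-recursive alternatives: A*b, A+a; non-recursive: F
Introduce A': A -> FA', A' -> *bA' | +aA' | ε


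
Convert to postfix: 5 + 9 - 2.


Left to right (same or higher precedence on left)
Postfix: 5 9 + 2 -


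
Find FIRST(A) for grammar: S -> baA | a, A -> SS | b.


Per alternative of A: FIRST(SS) = {a, b}; FIRST(b) = {b}
FIRST(A) = {a, b}


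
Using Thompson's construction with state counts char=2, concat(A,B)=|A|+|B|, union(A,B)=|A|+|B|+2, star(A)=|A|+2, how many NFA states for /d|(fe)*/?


Syntax tree has 3 char leaf(s), 1 union(s), 1 star(s)
chars contribute 3×2 = 6; each union adds +2; each star adds +2
Total: 6 + 2 + 2 = 10 states


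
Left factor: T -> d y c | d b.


Common prefix: 'd'
Factored: T -> d T', T' -> y c | b


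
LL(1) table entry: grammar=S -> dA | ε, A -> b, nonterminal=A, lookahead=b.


For [A, b]: 'b' ∈ FIRST(b)
Entry: A -> b


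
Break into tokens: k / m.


Scan left to right, longest-match per lexeme
Tokens: ID(k), OP(/), ID(m)


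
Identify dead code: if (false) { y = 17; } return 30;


condition is constant false, so the whole block is unreachable
Dead: 'if (false) { y = 17; }'


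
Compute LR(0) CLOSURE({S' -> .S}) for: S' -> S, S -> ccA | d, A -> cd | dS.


Start: S' -> .S
For each item with dot before a nonterminal B, add B -> .γ for every B-production
Closure: [S' -> .S, S -> .ccA, S -> .d]


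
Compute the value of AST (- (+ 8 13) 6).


Evaluate inner: (+ 8 13) = 21
Evaluate root: (- 21 6) = 15
Result: 15


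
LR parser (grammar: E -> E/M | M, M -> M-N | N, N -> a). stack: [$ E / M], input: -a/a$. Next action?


'-' can extend M; shift to build M -> M-N
Action: shift


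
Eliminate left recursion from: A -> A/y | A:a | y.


Left-recursive alternatives: A/y, A:a; non-recursive: y
Introduce A': A -> yA', A' -> /yA' | :aA' | ε


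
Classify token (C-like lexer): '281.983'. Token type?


Pattern: digits with a decimal point
Type: FLOAT_LITERAL


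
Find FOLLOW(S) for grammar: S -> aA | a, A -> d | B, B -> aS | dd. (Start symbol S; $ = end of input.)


$ ∈ FOLLOW(S). For each A -> αBβ: add FIRST(β)\{ε} to FOLLOW(B); if β nullable, add FOLLOW(A).
FOLLOW(S) = {$}


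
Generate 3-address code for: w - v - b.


Break into single-operator statements:
t1 = w - v
t2 = t1 - b


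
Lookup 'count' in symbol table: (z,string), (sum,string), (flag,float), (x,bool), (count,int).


Lookup 'count' → type int


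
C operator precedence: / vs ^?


'/' is multiplicative (level 10); '^' is bitwise XOR (level 4)
Higher level binds tighter
'/' has higher precedence than '^'


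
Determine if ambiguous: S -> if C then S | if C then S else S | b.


dangling else: 'if C then if C then b else b' parses two ways
Ambiguous


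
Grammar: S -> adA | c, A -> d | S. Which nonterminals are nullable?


A nonterminal is nullable iff some alternative derives ε (directly, or every symbol in it is nullable)
Nullable: {}


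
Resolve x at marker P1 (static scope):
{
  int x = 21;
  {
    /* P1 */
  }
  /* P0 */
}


P1's block does not declare x; resolves to the enclosing declaration at depth 0
x = 21


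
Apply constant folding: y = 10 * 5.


10 * 5 = 50 at compile time
Optimized: y = 50


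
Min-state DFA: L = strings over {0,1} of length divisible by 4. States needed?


Track length mod 4: states 0..3, accept at 0
Minimal DFA: 4 states


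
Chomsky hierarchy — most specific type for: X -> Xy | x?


Left-linear: every RHS is a terminal or one nonterminal followed by a terminal
Classification: Type 3 (Regular)


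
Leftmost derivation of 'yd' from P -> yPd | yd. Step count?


Derivation: P => yd
Steps: 1


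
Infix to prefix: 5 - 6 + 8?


left-to-right (same/higher precedence on left): tree is (+ (- 5 6) 8)
Prefix: + - 5 6 8


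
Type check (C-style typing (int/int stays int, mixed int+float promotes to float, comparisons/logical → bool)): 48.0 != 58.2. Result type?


Operand types: float != float
Rule: comparison yields bool
Result type: bool


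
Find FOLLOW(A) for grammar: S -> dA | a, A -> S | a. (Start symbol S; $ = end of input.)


$ ∈ FOLLOW(S). For each A -> αBβ: add FIRST(β)\{ε} to FOLLOW(B); if β nullable, add FOLLOW(A).
FOLLOW(A) = {$}


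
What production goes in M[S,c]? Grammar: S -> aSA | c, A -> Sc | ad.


For [S, c]: 'c' ∈ FIRST(c)
Entry: S -> c


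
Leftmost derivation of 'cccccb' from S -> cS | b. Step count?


Derivation: S => cS => ccS => cccS => ccccS => cccccS => cccccb
Steps: 6


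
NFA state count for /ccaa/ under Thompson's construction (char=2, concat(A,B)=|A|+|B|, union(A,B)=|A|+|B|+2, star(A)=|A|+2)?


Syntax tree has 4 char leaf(s), 0 union(s), 0 star(s)
chars contribute 4×2 = 8; each union adds +2; each star adds +2
Total: 8 + 0 + 0 = 8 states


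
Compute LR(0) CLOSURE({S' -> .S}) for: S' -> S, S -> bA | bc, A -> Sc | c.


Start: S' -> .S
For each item with dot before a nonterminal B, add B -> .γ for every B-production
Closure: [S' -> .S, S -> .bA, S -> .bc]


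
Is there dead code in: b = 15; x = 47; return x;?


b is assigned but never read
Dead: 'b = 15'


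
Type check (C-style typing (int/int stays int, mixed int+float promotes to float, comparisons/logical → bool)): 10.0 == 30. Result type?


Operand types: float == int
Rule: comparison yields bool
Result type: bool


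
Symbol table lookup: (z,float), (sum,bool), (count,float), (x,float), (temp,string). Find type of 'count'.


Lookup 'count' → type float


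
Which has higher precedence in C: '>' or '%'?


'%' is multiplicative (level 10); '>' is relational (level 7)
Higher level binds tighter
'%' has higher precedence than '>'


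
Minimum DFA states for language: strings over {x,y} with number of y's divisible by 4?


Track (count of y) mod 4: states 0..3, accept at 0
Minimal DFA: 4 states


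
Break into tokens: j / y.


Scan left to right, longest-match per lexeme
Tokens: ID(j), OP(/), ID(y)


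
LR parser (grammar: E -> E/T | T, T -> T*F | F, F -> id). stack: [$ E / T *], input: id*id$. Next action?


no handle; shift 'id'
Action: shift


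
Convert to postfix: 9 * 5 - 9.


Left to right (same or higher precedence on left)
Postfix: 9 5 * 9 -


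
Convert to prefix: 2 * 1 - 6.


left-to-right (same/higher precedence on left): tree is (- (* 2 1) 6)
Prefix: - * 2 1 6


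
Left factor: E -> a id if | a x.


Common prefix: 'a'
Factored: E -> a E', E' -> id if | x


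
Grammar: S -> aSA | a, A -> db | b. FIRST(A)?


Per alternative of A: FIRST(db) = {d}; FIRST(b) = {b}
FIRST(A) = {b, d}


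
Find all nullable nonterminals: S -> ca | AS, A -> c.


A nonterminal is nullable iff some alternative derives ε (directly, or every symbol in it is nullable)
Nullable: {}


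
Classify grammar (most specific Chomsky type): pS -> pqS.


LHS has context (more than one symbol) and |LHS| ≤ |RHS|
Classification: Type 1 (Context-Sensitive)


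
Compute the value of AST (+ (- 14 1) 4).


Evaluate inner: (- 14 1) = 13
Evaluate root: (+ 13 4) = 17
Result: 17


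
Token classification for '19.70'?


Pattern: digits with a decimal point
Type: FLOAT_LITERAL


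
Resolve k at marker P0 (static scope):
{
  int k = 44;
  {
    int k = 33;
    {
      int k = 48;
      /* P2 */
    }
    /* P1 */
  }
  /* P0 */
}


k declared in the same block as P0
k = 44


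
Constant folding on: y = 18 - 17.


18 - 17 = 1 at compile time
Optimized: y = 1


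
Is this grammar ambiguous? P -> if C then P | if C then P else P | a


dangling else: 'if C then if C then a else a' parses two ways
Ambiguous


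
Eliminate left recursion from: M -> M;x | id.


Left-recursive alternatives: M;x; non-recursive: id
Introduce M': M -> idM', M' -> ;xM' | ε


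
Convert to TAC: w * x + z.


Break into single-operator statements:
t1 = w * x
t2 = t1 + z


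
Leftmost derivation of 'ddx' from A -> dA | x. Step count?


Derivation: A => dA => ddA => ddx
Steps: 3


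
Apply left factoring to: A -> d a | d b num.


Common prefix: 'd'
Factored: A -> d A', A' -> a | b num


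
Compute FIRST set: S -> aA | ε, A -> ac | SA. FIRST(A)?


Per alternative of A: FIRST(ac) = {a}; FIRST(SA) = {a}
FIRST(A) = {a}


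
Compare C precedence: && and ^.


'^' is bitwise XOR (level 4); '&&' is logical AND (level 2)
Higher level binds tighter
'^' has higher precedence than '&&'


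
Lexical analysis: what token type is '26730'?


Pattern: digits only
Type: INTEGER_LITERAL


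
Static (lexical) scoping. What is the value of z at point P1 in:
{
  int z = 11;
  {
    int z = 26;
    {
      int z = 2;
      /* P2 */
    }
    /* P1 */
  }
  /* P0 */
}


z declared in the same block as P1
z = 26


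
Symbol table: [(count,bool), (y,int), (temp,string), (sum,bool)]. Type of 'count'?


Lookup 'count' → type bool


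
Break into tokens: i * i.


Scan left to right, longest-match per lexeme
Tokens: ID(i), OP(*), ID(i)


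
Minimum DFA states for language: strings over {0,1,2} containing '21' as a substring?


KMP-style automaton: 2 progress states + 1 absorbing accept = 3
Minimal DFA: 3 states


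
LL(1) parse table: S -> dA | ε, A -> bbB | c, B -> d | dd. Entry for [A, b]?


For [A, b]: 'b' ∈ FIRST(bbB)
Entry: A -> bbB


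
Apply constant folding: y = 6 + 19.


6 + 19 = 25 at compile time
Optimized: y = 25


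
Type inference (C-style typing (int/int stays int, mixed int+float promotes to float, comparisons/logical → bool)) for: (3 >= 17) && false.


Operand types: bool && bool
Rule: logical operators take bool operands and yield bool
Result type: bool


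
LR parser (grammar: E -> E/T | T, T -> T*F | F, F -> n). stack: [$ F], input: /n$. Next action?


'F' (not preceded by T*) is the handle for T -> F
Action: reduce (T -> F)


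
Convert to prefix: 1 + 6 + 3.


left-to-right (same/higher precedence on left): tree is (+ (+ 1 6) 3)
Prefix: + + 1 6 3


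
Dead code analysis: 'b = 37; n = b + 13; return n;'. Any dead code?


b is read by n's definition; n is returned
No dead code


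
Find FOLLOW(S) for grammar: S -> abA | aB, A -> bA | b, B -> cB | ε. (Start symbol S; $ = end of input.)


$ ∈ FOLLOW(S). For each A -> αBβ: add FIRST(β)\{ε} to FOLLOW(B); if β nullable, add FOLLOW(A).
FOLLOW(S) = {$}


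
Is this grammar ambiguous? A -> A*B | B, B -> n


precedence layered via separate nonterminal B: deterministic
Unambiguous


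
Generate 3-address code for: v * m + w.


Break into single-operator statements:
t1 = v * m
t2 = t1 + w


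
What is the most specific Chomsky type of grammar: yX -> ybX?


LHS has context (more than one symbol) and |LHS| ≤ |RHS|
Classification: Type 1 (Context-Sensitive)


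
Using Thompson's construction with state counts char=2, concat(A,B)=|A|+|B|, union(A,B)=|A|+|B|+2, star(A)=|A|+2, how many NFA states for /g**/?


Syntax tree has 1 char leaf(s), 0 union(s), 2 star(s)
chars contribute 1×2 = 2; each union adds +2; each star adds +2
Total: 2 + 0 + 4 = 6 states


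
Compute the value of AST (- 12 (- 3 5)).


Evaluate inner: (- 3 5) = -2
Evaluate root: (- 12 -2) = 14
Result: 14


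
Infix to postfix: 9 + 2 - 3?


Left to right (same or higher precedence on left)
Postfix: 9 2 + 3 -


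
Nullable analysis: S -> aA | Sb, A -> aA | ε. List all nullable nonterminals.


A nonterminal is nullable iff some alternative derives ε (directly, or every symbol in it is nullable)
Nullable: {A}


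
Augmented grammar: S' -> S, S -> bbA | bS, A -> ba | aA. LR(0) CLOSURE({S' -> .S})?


Start: S' -> .S
For each item with dot before a nonterminal B, add B -> .γ for every B-production
Closure: [S' -> .S, S -> .bbA, S -> .bS]


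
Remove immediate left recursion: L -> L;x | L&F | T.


Left-recursive alternatives: L;x, L&F; non-recursive: T
Introduce L': L -> TL', L' -> ;xL' | &FL' | ε


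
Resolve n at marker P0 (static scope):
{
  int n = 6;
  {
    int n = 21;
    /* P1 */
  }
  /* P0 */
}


n declared in the same block as P0
n = 6


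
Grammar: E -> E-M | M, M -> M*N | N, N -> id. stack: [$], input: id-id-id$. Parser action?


no handle on stack; shift 'id'
Action: shift


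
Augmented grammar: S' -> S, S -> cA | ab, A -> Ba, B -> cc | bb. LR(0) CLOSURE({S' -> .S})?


Start: S' -> .S
For each item with dot before a nonterminal B, add B -> .γ for every B-production
Closure: [S' -> .S, S -> .cA, S -> .ab]


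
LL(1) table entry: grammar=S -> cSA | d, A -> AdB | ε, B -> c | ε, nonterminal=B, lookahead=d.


For [B, d]: ε is nullable and 'd' ∈ FOLLOW(B)
Entry: B -> ε


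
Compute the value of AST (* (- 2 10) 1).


Evaluate inner: (- 2 10) = -8
Evaluate root: (* -8 1) = -8
Result: -8


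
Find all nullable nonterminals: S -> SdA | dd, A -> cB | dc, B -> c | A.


A nonterminal is nullable iff some alternative derives ε (directly, or every symbol in it is nullable)
Nullable: {}


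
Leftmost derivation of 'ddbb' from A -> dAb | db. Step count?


Derivation: A => dAb => ddbb
Steps: 2


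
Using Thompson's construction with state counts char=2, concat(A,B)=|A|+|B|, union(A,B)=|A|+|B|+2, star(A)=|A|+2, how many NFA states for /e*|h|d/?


Syntax tree has 3 char leaf(s), 2 union(s), 1 star(s)
chars contribute 3×2 = 6; each union adds +2; each star adds +2
Total: 6 + 4 + 2 = 12 states


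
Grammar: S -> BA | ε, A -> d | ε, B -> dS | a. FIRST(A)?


Per alternative of A: FIRST(d) = {d}; FIRST(ε) = {ε}
FIRST(A) = {d, ε}


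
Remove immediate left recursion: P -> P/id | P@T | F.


Left-recursive alternatives: P/id, P@T; non-recursive: F
Introduce P': P -> FP', P' -> /idP' | @TP' | ε


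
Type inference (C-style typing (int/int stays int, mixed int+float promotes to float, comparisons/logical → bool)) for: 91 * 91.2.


Operand types: int * float
Rule: mixed int/float promotes to float; int/int stays int
Result type: float


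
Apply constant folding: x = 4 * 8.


4 * 8 = 32 at compile time
Optimized: x = 32


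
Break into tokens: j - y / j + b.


Scan left to right, longest-match per lexeme
Tokens: ID(j), OP(-), ID(y), OP(/), ID(j), OP(+), ID(b)


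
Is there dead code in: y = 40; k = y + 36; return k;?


y is read by k's definition; k is returned
No dead code


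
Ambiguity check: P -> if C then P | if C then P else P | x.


dangling else: 'if C then if C then x else x' parses two ways
Ambiguous


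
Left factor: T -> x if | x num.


Common prefix: 'x'
Factored: T -> x T', T' -> if | num


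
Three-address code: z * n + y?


Break into single-operator statements:
t1 = z * n
t2 = t1 + y


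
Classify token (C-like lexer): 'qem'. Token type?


Pattern: letter/underscore followed by alphanumerics, not a keyword
Type: IDENTIFIER


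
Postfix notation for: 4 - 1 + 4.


Left to right (same or higher precedence on left)
Postfix: 4 1 - 4 +


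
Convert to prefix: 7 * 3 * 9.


left-to-right (same/higher precedence on left): tree is (* (* 7 3) 9)
Prefix: * * 7 3 9


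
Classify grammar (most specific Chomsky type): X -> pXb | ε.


Single nonterminal LHS, but p^n b^n is not regular
Classification: Type 2 (Context-Free)


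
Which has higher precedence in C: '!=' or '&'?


'!=' is equality (level 6); '&' is bitwise AND (level 5)
Higher level binds tighter
'!=' has higher precedence than '&'


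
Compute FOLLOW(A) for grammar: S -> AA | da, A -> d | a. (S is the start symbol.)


$ ∈ FOLLOW(S). For each A -> αBβ: add FIRST(β)\{ε} to FOLLOW(B); if β nullable, add FOLLOW(A).
FOLLOW(A) = {$, a, d}


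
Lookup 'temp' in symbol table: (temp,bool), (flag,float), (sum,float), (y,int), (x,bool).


Lookup 'temp' → type bool


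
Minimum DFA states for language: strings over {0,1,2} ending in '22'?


Track the longest suffix of input matching a prefix of '22': 3 classes (prefixes of length 0..2)
Minimal DFA: 3 states


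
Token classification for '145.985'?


Pattern: digits with a decimal point
Type: FLOAT_LITERAL


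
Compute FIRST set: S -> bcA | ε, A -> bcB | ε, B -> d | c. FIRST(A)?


Per alternative of A: FIRST(bcB) = {b}; FIRST(ε) = {ε}
FIRST(A) = {b, ε}


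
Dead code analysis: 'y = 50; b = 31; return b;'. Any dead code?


y is assigned but never read
Dead: 'y = 50'


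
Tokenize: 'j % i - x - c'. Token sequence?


Scan left to right, longest-match per lexeme
Tokens: ID(j), OP(%), ID(i), OP(-), ID(x), OP(-), ID(c)


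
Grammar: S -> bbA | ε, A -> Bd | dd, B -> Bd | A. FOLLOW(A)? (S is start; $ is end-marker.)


$ ∈ FOLLOW(S). For each A -> αBβ: add FIRST(β)\{ε} to FOLLOW(B); if β nullable, add FOLLOW(A).
FOLLOW(A) = {$, d}


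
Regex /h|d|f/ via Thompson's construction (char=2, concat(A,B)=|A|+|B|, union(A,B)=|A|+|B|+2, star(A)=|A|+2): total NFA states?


Syntax tree has 3 char leaf(s), 2 union(s), 0 star(s)
chars contribute 3×2 = 6; each union adds +2; each star adds +2
Total: 6 + 4 + 0 = 10 states


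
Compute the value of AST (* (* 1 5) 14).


Evaluate inner: (* 1 5) = 5
Evaluate root: (* 5 14) = 70
Result: 70


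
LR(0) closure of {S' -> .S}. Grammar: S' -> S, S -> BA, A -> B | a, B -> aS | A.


Start: S' -> .S
For each item with dot before a nonterminal B, add B -> .γ for every B-production
Closure: [S' -> .S, S -> .BA, B -> .aS, B -> .A, A -> .B, A -> .a]


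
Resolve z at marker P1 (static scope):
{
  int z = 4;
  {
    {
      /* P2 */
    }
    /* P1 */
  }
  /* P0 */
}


P1's block does not declare z; resolves to the enclosing declaration at depth 0
z = 4


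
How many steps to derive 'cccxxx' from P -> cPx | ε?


Derivation: P => cPx => ccPxx => cccPxxx => cccxxx
Steps: 4


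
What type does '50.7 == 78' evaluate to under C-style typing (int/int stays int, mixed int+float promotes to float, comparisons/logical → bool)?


Operand types: float == int
Rule: comparison yields bool
Result type: bool


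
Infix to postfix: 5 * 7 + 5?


Left to right (same or higher precedence on left)
Postfix: 5 7 * 5 +


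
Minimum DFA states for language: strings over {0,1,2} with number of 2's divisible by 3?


Track (count of 2) mod 3: states 0..2, accept at 0
Minimal DFA: 3 states


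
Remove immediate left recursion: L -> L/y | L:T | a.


Left-recursive alternatives: L/y, L:T; non-recursive: a
Introduce L': L -> aL', L' -> /yL' | :TL' | ε


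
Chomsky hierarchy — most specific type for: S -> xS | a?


Right-linear: every RHS is a terminal or a terminal followed by one nonterminal
Classification: Type 3 (Regular)


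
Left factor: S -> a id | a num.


Common prefix: 'a'
Factored: S -> a S', S' -> id | num


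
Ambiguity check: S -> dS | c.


right-linear, alternatives start with distinct terminals 'd' vs 'c': unique leftmost derivation
Unambiguous


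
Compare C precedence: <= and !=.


'<=' is relational (level 7); '!=' is equality (level 6)
Higher level binds tighter
'<=' has higher precedence than '!='


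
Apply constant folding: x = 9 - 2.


9 - 2 = 7 at compile time
Optimized: x = 7


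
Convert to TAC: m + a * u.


Break into single-operator statements:
t1 = a * u
t2 = m + t1


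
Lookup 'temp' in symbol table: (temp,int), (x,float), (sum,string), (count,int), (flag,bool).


Lookup 'temp' → type int


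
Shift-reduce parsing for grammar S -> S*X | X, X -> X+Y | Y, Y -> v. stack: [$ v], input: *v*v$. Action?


'v' on top is the handle for Y -> v
Action: reduce (Y -> v)


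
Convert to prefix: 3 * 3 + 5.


left-to-right (same/higher precedence on left): tree is (+ (* 3 3) 5)
Prefix: + * 3 3 5


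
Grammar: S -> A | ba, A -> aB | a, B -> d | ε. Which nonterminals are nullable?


A nonterminal is nullable iff some alternative derives ε (directly, or every symbol in it is nullable)
Nullable: {B}


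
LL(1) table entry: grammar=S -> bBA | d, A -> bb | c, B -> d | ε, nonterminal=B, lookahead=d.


For [B, d]: 'd' ∈ FIRST(d)
Entry: B -> d


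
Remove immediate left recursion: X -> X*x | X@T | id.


Left-recursive alternatives: X*x, X@T; non-recursive: id
Introduce X': X -> idX', X' -> *xX' | @TX' | ε


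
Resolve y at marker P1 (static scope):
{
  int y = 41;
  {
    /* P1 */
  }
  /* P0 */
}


P1's block does not declare y; resolves to the enclosing declaration at depth 0
y = 41


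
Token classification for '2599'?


Pattern: digits only
Type: INTEGER_LITERAL


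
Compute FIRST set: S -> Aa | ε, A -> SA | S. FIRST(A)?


Per alternative of A: FIRST(SA) = {a, ε}; FIRST(S) = {a, ε}
FIRST(A) = {a, ε}


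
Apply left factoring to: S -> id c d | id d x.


Common prefix: 'id'
Factored: S -> id S', S' -> c d | d x


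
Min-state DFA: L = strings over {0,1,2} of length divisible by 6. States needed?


Track length mod 6: states 0..5, accept at 0
Minimal DFA: 6 states


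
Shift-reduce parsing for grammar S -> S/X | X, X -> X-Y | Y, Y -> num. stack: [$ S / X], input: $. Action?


handle 'S/X' on top; lookahead ∈ FOLLOW(S) = {/, $}
Action: reduce (S -> S/X)


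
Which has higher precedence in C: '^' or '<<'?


'<<' is shift (level 8); '^' is bitwise XOR (level 4)
Higher level binds tighter
'<<' has higher precedence than '^'


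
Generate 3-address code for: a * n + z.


Break into single-operator statements:
t1 = a * n
t2 = t1 + z


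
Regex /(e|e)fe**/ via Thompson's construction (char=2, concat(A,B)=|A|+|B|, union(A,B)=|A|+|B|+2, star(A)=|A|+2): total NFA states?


Syntax tree has 4 char leaf(s), 1 union(s), 2 star(s)
chars contribute 4×2 = 8; each union adds +2; each star adds +2
Total: 8 + 2 + 4 = 14 states


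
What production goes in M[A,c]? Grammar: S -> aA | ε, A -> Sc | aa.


For [A, c]: 'c' ∈ FIRST(Sc)
Entry: A -> Sc


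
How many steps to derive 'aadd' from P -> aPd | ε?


Derivation: P => aPd => aaPdd => aadd
Steps: 3


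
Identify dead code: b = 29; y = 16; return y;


b is assigned but never read
Dead: 'b = 29'


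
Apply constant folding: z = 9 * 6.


9 * 6 = 54 at compile time
Optimized: z = 54


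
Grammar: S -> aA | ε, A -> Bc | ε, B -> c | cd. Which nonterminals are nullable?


A nonterminal is nullable iff some alternative derives ε (directly, or every symbol in it is nullable)
Nullable: {A, S}


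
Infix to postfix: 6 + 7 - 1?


Left to right (same or higher precedence on left)
Postfix: 6 7 + 1 -


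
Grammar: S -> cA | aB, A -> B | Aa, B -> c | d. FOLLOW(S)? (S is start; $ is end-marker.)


$ ∈ FOLLOW(S). For each A -> αBβ: add FIRST(β)\{ε} to FOLLOW(B); if β nullable, add FOLLOW(A).
FOLLOW(S) = {$}


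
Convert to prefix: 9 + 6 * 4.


'*' binds tighter: tree is (+ 9 (* 6 4))
Prefix: + 9 * 6 4


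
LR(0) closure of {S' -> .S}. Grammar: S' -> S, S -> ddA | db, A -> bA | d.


Start: S' -> .S
For each item with dot before a nonterminal B, add B -> .γ for every B-production
Closure: [S' -> .S, S -> .ddA, S -> .db]


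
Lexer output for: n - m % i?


Scan left to right, longest-match per lexeme
Tokens: ID(n), OP(-), ID(m), OP(%), ID(i)


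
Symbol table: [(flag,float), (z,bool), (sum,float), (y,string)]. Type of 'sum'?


Lookup 'sum' → type float


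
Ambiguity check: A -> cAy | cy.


balanced c^n…y^n: each string has a unique parse
Unambiguous


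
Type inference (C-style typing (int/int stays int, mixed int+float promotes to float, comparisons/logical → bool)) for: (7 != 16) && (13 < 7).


Operand types: bool && bool
Rule: logical operators take bool operands and yield bool
Result type: bool


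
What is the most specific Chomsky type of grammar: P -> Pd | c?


Left-linear: every RHS is a terminal or one nonterminal followed by a terminal
Classification: Type 3 (Regular)


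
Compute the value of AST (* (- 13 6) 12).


Evaluate inner: (- 13 6) = 7
Evaluate root: (* 7 12) = 84
Result: 84


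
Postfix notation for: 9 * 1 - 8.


Left to right (same or higher precedence on left)
Postfix: 9 1 * 8 -


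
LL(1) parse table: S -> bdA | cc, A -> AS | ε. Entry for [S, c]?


For [S, c]: 'c' ∈ FIRST(cc)
Entry: S -> cc


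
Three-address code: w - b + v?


Break into single-operator statements:
t1 = w - b
t2 = t1 + v


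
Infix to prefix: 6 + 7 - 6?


left-to-right (same/higher precedence on left): tree is (- (+ 6 7) 6)
Prefix: - + 6 7 6


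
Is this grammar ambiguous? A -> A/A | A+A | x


'x/x+x' has two parse trees (no precedence encoded between / and +)
Ambiguous


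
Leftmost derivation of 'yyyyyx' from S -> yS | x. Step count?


Derivation: S => yS => yyS => yyyS => yyyyS => yyyyyS => yyyyyx
Steps: 6


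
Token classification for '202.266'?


Pattern: digits with a decimal point
Type: FLOAT_LITERAL


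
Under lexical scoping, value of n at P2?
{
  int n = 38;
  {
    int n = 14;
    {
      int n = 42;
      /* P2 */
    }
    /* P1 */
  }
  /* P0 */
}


n declared in the same block as P2
n = 42


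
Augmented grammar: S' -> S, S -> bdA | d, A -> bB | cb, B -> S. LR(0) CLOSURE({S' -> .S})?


Start: S' -> .S
For each item with dot before a nonterminal B, add B -> .γ for every B-production
Closure: [S' -> .S, S -> .bdA, S -> .d]


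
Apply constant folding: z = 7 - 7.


7 - 7 = 0 at compile time
Optimized: z = 0


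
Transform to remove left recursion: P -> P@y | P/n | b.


Left-recursive alternatives: P@y, P/n; non-recursive: b
Introduce P': P -> bP', P' -> @yP' | /nP' | ε


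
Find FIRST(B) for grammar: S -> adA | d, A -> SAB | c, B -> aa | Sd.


Per alternative of B: FIRST(aa) = {a}; FIRST(Sd) = {a, d}
FIRST(B) = {a, d}


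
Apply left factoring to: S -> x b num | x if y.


Common prefix: 'x'
Factored: S -> x S', S' -> b num | if y


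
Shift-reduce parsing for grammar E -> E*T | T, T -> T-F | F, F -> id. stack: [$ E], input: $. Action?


start symbol E on stack, input exhausted
Action: accept


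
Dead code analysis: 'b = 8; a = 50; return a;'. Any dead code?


b is assigned but never read
Dead: 'b = 8'


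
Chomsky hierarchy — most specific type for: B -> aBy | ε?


Single nonterminal LHS, but a^n y^n is not regular
Classification: Type 2 (Context-Free)


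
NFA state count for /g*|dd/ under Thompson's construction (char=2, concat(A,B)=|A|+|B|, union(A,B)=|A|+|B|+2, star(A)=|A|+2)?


Syntax tree has 3 char leaf(s), 1 union(s), 1 star(s)
chars contribute 3×2 = 6; each union adds +2; each star adds +2
Total: 6 + 2 + 2 = 10 states


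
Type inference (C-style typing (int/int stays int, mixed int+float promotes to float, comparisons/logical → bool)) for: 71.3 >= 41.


Operand types: float >= int
Rule: comparison yields bool
Result type: bool


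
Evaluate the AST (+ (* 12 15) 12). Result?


Evaluate inner: (* 12 15) = 180
Evaluate root: (+ 180 12) = 192
Result: 192


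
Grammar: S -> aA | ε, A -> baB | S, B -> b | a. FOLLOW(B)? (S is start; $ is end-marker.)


$ ∈ FOLLOW(S). For each A -> αBβ: add FIRST(β)\{ε} to FOLLOW(B); if β nullable, add FOLLOW(A).
FOLLOW(B) = {$}


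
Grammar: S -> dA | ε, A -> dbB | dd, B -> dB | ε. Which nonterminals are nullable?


A nonterminal is nullable iff some alternative derives ε (directly, or every symbol in it is nullable)
Nullable: {B, S}


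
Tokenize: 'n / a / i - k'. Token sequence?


Scan left to right, longest-match per lexeme
Tokens: ID(n), OP(/), ID(a), OP(/), ID(i), OP(-), ID(k)


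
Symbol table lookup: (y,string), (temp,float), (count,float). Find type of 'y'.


Lookup 'y' → type string


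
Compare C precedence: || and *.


'*' is multiplicative (level 10); '||' is logical OR (level 1)
Higher level binds tighter
'*' has higher precedence than '||'


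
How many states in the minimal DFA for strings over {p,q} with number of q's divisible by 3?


Track (count of q) mod 3: states 0..2, accept at 0
Minimal DFA: 3 states


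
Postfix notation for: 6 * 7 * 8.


Left to right (same or higher precedence on left)
Postfix: 6 7 * 8 *


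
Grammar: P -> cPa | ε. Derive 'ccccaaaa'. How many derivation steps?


Derivation: P => cPa => ccPaa => cccPaaa => ccccPaaaa => ccccaaaa
Steps: 5


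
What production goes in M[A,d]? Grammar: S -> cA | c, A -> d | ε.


For [A, d]: 'd' ∈ FIRST(d)
Entry: A -> d


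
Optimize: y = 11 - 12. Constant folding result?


11 - 12 = -1 at compile time
Optimized: y = -1


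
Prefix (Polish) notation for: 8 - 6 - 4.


left-to-right (same/higher precedence on left): tree is (- (- 8 6) 4)
Prefix: - - 8 6 4


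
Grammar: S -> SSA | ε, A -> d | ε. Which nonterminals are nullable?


A nonterminal is nullable iff some alternative derives ε (directly, or every symbol in it is nullable)
Nullable: {A, S}


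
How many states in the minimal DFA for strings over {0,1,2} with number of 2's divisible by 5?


Track (count of 2) mod 5: states 0..4, accept at 0
Minimal DFA: 5 states


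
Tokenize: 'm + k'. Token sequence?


Scan left to right, longest-match per lexeme
Tokens: ID(m), OP(+), ID(k)


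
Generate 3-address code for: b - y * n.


Break into single-operator statements:
t1 = y * n
t2 = b - t1


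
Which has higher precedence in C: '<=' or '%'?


'%' is multiplicative (level 10); '<=' is relational (level 7)
Higher level binds tighter
'%' has higher precedence than '<='


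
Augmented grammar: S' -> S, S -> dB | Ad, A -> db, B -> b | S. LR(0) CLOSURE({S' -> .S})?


Start: S' -> .S
For each item with dot before a nonterminal B, add B -> .γ for every B-production
Closure: [S' -> .S, S -> .dB, S -> .Ad, A -> .db]


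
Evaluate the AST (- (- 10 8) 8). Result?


Evaluate inner: (- 10 8) = 2
Evaluate root: (- 2 8) = -6
Result: -6


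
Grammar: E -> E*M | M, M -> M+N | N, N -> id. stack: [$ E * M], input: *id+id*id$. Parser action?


handle 'E*M' on top; lookahead ∈ FOLLOW(E) = {*, $}
Action: reduce (E -> E*M)


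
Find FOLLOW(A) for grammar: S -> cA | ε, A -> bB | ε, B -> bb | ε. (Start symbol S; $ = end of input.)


$ ∈ FOLLOW(S). For each A -> αBβ: add FIRST(β)\{ε} to FOLLOW(B); if β nullable, add FOLLOW(A).
FOLLOW(A) = {$}


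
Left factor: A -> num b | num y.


Common prefix: 'num'
Factored: A -> num A', A' -> b | y


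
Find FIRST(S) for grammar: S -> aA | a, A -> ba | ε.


Per alternative of S: FIRST(aA) = {a}; FIRST(a) = {a}
FIRST(S) = {a}


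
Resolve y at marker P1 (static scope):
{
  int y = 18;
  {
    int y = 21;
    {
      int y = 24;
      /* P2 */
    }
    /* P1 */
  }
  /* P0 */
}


y declared in the same block as P1
y = 21


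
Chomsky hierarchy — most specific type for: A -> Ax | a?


Left-linear: every RHS is a terminal or one nonterminal followed by a terminal
Classification: Type 3 (Regular)


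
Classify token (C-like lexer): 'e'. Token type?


Pattern: letter/underscore followed by alphanumerics, not a keyword
Type: IDENTIFIER


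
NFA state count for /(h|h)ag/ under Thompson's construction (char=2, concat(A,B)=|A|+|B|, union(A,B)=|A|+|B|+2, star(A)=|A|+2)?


Syntax tree has 4 char leaf(s), 1 union(s), 0 star(s)
chars contribute 4×2 = 8; each union adds +2; each star adds +2
Total: 8 + 2 + 0 = 10 states


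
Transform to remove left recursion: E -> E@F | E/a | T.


Left-recursive alternatives: E@F, E/a; non-recursive: T
Introduce E': E -> TE', E' -> @FE' | /aE' | ε


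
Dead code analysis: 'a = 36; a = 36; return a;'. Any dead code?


first assignment to a is overwritten before any read
Dead: 'a = 36'


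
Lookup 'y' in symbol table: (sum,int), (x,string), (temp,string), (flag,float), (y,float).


Lookup 'y' → type float


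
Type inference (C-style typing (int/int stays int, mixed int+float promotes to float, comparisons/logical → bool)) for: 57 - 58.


Operand types: int - int
Rule: mixed int/float promotes to float; int/int stays int
Result type: int


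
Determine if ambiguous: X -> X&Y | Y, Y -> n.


precedence layered via separate nonterminal Y: deterministic
Unambiguous


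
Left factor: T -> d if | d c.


Common prefix: 'd'
Factored: T -> d T', T' -> if | c


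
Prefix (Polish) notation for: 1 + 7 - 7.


left-to-right (same/higher precedence on left): tree is (- (+ 1 7) 7)
Prefix: - + 1 7 7


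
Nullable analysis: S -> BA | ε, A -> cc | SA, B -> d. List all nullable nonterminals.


A nonterminal is nullable iff some alternative derives ε (directly, or every symbol in it is nullable)
Nullable: {S}


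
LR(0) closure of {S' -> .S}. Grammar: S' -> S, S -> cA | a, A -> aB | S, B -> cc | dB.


Start: S' -> .S
For each item with dot before a nonterminal B, add B -> .γ for every B-production
Closure: [S' -> .S, S -> .cA, S -> .a]


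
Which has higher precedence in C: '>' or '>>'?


'>>' is shift (level 8); '>' is relational (level 7)
Higher level binds tighter
'>>' has higher precedence than '>'


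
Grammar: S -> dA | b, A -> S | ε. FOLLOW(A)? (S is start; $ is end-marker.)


$ ∈ FOLLOW(S). For each A -> αBβ: add FIRST(β)\{ε} to FOLLOW(B); if β nullable, add FOLLOW(A).
FOLLOW(A) = {$}


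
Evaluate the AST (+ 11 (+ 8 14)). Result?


Evaluate inner: (+ 8 14) = 22
Evaluate root: (+ 11 22) = 33
Result: 33


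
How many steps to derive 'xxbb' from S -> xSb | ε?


Derivation: S => xSb => xxSbb => xxbb
Steps: 3


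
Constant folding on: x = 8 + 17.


8 + 17 = 25 at compile time
Optimized: x = 25


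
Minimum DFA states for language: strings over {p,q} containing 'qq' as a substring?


KMP-style automaton: 2 progress states + 1 absorbing accept = 3
Minimal DFA: 3 states


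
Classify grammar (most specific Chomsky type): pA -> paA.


LHS has context (more than one symbol) and |LHS| ≤ |RHS|
Classification: Type 1 (Context-Sensitive)


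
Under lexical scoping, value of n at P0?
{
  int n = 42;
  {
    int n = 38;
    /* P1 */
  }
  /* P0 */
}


n declared in the same block as P0
n = 42


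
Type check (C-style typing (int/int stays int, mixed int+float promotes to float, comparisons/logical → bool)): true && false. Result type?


Operand types: bool && bool
Rule: logical operators take bool operands and yield bool
Result type: bool


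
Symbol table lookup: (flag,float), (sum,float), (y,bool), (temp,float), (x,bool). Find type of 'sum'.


Lookup 'sum' → type float
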